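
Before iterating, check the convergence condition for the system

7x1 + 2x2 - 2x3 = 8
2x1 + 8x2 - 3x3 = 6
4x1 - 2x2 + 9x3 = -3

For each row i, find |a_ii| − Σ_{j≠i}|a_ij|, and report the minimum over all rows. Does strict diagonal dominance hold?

3

row 1: |7| − (2+2) = 3
row 2: |8| − (2+3) = 3
row 3: |9| − (4+2) = 3
minimum over rows = 3 → strictly diagonally dominant (convergence guaranteed)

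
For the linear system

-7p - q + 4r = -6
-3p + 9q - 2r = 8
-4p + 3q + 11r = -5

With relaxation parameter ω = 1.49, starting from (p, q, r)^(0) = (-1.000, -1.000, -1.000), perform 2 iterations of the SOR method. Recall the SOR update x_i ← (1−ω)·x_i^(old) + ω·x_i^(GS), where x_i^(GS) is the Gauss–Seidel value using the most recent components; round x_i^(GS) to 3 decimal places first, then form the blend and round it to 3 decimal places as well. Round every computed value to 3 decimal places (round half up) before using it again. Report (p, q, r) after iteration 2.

Iteration 1:
  p: GS value = (-6 - (-1)·-1.000 - (4)·-1.000) / (-7) = 0.429;  p ← (1−ω)·-1.000 + ω·0.429 = 1.129
  q: GS value = (8 - (-3)·1.129 - (-2)·-1.000) / (9) = 1.043;  q ← (1−ω)·-1.000 + ω·1.043 = 2.044
  r: GS value = (-5 - (-4)·1.129 - (3)·2.044) / (11) = -0.601;  r ← (1−ω)·-1.000 + ω·-0.601 = -0.405
Iteration 2:
  p: GS value = (-6 - (-1)·2.044 - (4)·-0.405) / (-7) = 0.334;  p ← (1−ω)·1.129 + ω·0.334 = -0.056
  q: GS value = (8 - (-3)·-0.056 - (-2)·-0.405) / (9) = 0.780;  q ← (1−ω)·2.044 + ω·0.780 = 0.161
  r: GS value = (-5 - (-4)·-0.056 - (3)·0.161) / (11) = -0.519;  r ← (1−ω)·-0.405 + ω·-0.519 = -0.575

(-0.056, 0.161, -0.575)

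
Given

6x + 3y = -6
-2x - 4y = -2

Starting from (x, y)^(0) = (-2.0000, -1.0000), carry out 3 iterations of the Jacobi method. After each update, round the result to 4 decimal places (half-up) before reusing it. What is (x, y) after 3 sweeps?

Iteration 1:
  x = (-6 - (3)·-1.0000) / (6) = -0.5000
  y = (-2 - (-2)·-2.0000) / (-4) = 1.5000
Iteration 2:
  x = (-6 - (3)·1.5000) / (6) = -1.7500
  y = (-2 - (-2)·-0.5000) / (-4) = 0.7500
Iteration 3:
  x = (-6 - (3)·0.7500) / (6) = -1.3750
  y = (-2 - (-2)·-1.7500) / (-4) = 1.3750

(-1.3750, 1.3750)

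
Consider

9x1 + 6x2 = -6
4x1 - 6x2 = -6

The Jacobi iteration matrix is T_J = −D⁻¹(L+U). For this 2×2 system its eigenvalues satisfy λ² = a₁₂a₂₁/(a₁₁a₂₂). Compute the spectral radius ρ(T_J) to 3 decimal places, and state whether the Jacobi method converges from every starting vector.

a₁₂a₂₁/(a₁₁a₂₂) = (6)·(4) / ((9)·(-6)) = -0.444444
ρ = √|-0.444444| = √0.444444 = 0.667
ρ < 1, so Jacobi converges

0.667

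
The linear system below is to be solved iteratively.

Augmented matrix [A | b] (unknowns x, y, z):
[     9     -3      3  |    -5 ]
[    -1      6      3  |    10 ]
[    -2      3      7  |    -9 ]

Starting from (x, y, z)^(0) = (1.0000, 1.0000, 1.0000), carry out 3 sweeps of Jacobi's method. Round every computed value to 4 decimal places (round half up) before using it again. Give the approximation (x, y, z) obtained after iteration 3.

(0.8792, 2.7355, -2.1621)

Iteration 1:
  x = (-5 - (-3)·1.0000 - (3)·1.0000) / (9) = -0.5556
  y = (10 - (-1)·1.0000 - (3)·1.0000) / (6) = 1.3333
  z = (-9 - (-2)·1.0000 - (3)·1.0000) / (7) = -1.4286
Iteration 2:
  x = (-5 - (-3)·1.3333 - (3)·-1.4286) / (9) = 0.3651
  y = (10 - (-1)·-0.5556 - (3)·-1.4286) / (6) = 2.2884
  z = (-9 - (-2)·-0.5556 - (3)·1.3333) / (7) = -2.0159
Iteration 3:
  x = (-5 - (-3)·2.2884 - (3)·-2.0159) / (9) = 0.8792
  y = (10 - (-1)·0.3651 - (3)·-2.0159) / (6) = 2.7355
  z = (-9 - (-2)·0.3651 - (3)·2.2884) / (7) = -2.1621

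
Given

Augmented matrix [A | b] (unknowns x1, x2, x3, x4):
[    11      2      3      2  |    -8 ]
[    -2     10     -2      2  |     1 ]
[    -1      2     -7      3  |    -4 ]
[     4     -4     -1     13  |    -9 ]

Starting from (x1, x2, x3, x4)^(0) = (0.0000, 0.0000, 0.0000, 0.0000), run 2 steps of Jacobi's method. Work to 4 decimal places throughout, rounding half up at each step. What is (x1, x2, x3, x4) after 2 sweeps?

Iteration 1:
  x1 = (-8 - (2)·0.0000 - (3)·0.0000 - (2)·0.0000) / (11) = -0.7273
  x2 = (1 - (-2)·0.0000 - (-2)·0.0000 - (2)·0.0000) / (10) = 0.1000
  x3 = (-4 - (-1)·0.0000 - (2)·0.0000 - (3)·0.0000) / (-7) = 0.5714
  x4 = (-9 - (4)·0.0000 - (-4)·0.0000 - (-1)·0.0000) / (13) = -0.6923
Iteration 2:
  x1 = (-8 - (2)·0.1000 - (3)·0.5714 - (2)·-0.6923) / (11) = -0.7754
  x2 = (1 - (-2)·-0.7273 - (-2)·0.5714 - (2)·-0.6923) / (10) = 0.2073
  x3 = (-4 - (-1)·-0.7273 - (2)·0.1000 - (3)·-0.6923) / (-7) = 0.4072
  x4 = (-9 - (4)·-0.7273 - (-4)·0.1000 - (-1)·0.5714) / (13) = -0.3938

(-0.7754, 0.2073, 0.4072, -0.3938)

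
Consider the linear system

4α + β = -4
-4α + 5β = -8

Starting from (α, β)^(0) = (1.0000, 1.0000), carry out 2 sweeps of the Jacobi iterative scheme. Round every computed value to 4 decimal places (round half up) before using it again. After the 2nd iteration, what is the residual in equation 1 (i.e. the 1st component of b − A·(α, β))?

Iteration 1:
  α = (-4 - (1)·1.0000) / (4) = -1.2500
  β = (-8 - (-4)·1.0000) / (5) = -0.8000
Iteration 2:
  α = (-4 - (1)·-0.8000) / (4) = -0.8000
  β = (-8 - (-4)·-1.2500) / (5) = -2.6000
Residual b − A·x = (1.8000, 1.8000)

1.8000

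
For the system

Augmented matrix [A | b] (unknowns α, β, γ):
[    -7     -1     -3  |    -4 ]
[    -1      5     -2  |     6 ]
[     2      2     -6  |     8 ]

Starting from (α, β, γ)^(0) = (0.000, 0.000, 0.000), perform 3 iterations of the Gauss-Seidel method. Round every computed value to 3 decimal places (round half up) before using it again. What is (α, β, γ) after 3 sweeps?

Iteration 1:
  α = (-4 - (-1)·0.000 - (-3)·0.000) / (-7) = 0.571
  β = (6 - (-1)·0.571 - (-2)·0.000) / (5) = 1.314
  γ = (8 - (2)·0.571 - (2)·1.314) / (-6) = -0.705
Iteration 2:
  α = (-4 - (-1)·1.314 - (-3)·-0.705) / (-7) = 0.686
  β = (6 - (-1)·0.686 - (-2)·-0.705) / (5) = 1.055
  γ = (8 - (2)·0.686 - (2)·1.055) / (-6) = -0.753
Iteration 3:
  α = (-4 - (-1)·1.055 - (-3)·-0.753) / (-7) = 0.743
  β = (6 - (-1)·0.743 - (-2)·-0.753) / (5) = 1.047
  γ = (8 - (2)·0.743 - (2)·1.047) / (-6) = -0.737

(0.743, 1.047, -0.737)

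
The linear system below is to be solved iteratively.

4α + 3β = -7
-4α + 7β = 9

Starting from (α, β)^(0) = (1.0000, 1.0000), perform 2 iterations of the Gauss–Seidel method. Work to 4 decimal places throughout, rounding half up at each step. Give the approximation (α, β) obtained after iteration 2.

Iteration 1:
  α = (-7 - (3)·1.0000) / (4) = -2.5000
  β = (9 - (-4)·-2.5000) / (7) = -0.1429
Iteration 2:
  α = (-7 - (3)·-0.1429) / (4) = -1.6428
  β = (9 - (-4)·-1.6428) / (7) = 0.3470

(-1.6428, 0.3470)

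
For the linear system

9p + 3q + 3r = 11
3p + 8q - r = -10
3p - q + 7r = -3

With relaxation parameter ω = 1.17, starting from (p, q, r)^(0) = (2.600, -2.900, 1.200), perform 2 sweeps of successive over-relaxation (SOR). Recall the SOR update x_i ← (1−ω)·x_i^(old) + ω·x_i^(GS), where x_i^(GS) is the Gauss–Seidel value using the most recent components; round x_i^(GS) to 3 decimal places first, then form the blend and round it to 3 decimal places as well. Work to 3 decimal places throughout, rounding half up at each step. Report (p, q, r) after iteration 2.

Iteration 1:
  p: GS value = (11 - (3)·-2.900 - (3)·1.200) / (9) = 1.789;  p ← (1−ω)·2.600 + ω·1.789 = 1.651
  q: GS value = (-10 - (3)·1.651 - (-1)·1.200) / (8) = -1.719;  q ← (1−ω)·-2.900 + ω·-1.719 = -1.518
  r: GS value = (-3 - (3)·1.651 - (-1)·-1.518) / (7) = -1.353;  r ← (1−ω)·1.200 + ω·-1.353 = -1.787
Iteration 2:
  p: GS value = (11 - (3)·-1.518 - (3)·-1.787) / (9) = 2.324;  p ← (1−ω)·1.651 + ω·2.324 = 2.438
  q: GS value = (-10 - (3)·2.438 - (-1)·-1.787) / (8) = -2.388;  q ← (1−ω)·-1.518 + ω·-2.388 = -2.536
  r: GS value = (-3 - (3)·2.438 - (-1)·-2.536) / (7) = -1.836;  r ← (1−ω)·-1.787 + ω·-1.836 = -1.844

(2.438, -2.536, -1.844)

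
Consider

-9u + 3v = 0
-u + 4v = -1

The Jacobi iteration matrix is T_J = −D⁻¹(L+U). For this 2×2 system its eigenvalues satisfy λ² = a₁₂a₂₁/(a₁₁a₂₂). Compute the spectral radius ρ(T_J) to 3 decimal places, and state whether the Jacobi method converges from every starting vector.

a₁₂a₂₁/(a₁₁a₂₂) = (3)·(-1) / ((-9)·(4)) = 0.083333
ρ = √|0.083333| = √0.083333 = 0.289
ρ < 1, so Jacobi converges

0.289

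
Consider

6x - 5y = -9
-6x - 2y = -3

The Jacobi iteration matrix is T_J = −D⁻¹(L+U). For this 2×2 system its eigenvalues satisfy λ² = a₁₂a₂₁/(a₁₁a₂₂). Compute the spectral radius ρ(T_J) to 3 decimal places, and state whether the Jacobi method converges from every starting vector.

a₁₂a₂₁/(a₁₁a₂₂) = (-5)·(-6) / ((6)·(-2)) = -2.500000
ρ = √|-2.500000| = √2.500000 = 1.581
ρ > 1, so Jacobi diverges

1.581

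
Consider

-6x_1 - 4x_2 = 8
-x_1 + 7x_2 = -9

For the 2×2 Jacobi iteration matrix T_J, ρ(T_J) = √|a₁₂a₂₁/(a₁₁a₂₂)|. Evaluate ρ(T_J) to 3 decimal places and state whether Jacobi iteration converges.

a₁₂a₂₁/(a₁₁a₂₂) = (-4)·(-1) / ((-6)·(7)) = -0.095238
ρ = √|-0.095238| = √0.095238 = 0.309
ρ < 1, so Jacobi converges

0.309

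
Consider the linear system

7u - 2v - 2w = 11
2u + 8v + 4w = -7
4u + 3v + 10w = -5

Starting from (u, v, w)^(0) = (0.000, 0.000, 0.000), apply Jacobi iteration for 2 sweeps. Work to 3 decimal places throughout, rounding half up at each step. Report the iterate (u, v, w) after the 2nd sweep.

(1.179, -1.018, -0.866)

Iteration 1:
  u = (11 - (-2)·0.000 - (-2)·0.000) / (7) = 1.571
  v = (-7 - (2)·0.000 - (4)·0.000) / (8) = -0.875
  w = (-5 - (4)·0.000 - (3)·0.000) / (10) = -0.500
Iteration 2:
  u = (11 - (-2)·-0.875 - (-2)·-0.500) / (7) = 1.179
  v = (-7 - (2)·1.571 - (4)·-0.500) / (8) = -1.018
  w = (-5 - (4)·1.571 - (3)·-0.875) / (10) = -0.866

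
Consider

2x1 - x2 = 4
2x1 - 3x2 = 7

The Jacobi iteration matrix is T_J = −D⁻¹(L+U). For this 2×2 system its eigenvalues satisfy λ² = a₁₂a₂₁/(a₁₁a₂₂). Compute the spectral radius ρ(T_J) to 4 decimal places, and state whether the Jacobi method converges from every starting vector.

a₁₂a₂₁/(a₁₁a₂₂) = (-1)·(2) / ((2)·(-3)) = 0.333333
ρ = √|0.333333| = √0.333333 = 0.5774
ρ < 1, so Jacobi converges

0.5774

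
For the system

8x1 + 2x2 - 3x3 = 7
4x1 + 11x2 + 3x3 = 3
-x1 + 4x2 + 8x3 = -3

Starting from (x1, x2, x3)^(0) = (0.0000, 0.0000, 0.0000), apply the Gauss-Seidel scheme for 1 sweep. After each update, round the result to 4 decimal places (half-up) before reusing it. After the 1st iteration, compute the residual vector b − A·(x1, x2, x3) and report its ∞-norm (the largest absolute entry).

Iteration 1:
  x1 = (7 - (2)·0.0000 - (-3)·0.0000) / (8) = 0.8750
  x2 = (3 - (4)·0.8750 - (3)·0.0000) / (11) = -0.0455
  x3 = (-3 - (-1)·0.8750 - (4)·-0.0455) / (8) = -0.2429
Residual b − A·x = (-0.6377, 0.7292, 0.0002); ∞-norm = 0.7292

0.7292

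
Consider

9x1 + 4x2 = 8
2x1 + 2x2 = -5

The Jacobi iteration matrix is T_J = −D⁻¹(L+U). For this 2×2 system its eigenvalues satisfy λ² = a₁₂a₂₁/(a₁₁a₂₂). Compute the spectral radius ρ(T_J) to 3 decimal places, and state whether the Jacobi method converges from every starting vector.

a₁₂a₂₁/(a₁₁a₂₂) = (4)·(2) / ((9)·(2)) = 0.444444
ρ = √|0.444444| = √0.444444 = 0.667
ρ < 1, so Jacobi converges

0.667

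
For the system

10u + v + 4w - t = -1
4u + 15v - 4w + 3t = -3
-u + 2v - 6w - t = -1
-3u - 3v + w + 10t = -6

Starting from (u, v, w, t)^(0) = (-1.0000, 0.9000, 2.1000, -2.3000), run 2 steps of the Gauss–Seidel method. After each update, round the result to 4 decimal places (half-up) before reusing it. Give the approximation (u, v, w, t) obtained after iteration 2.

Iteration 1:
  u = (-1 - (1)·0.9000 - (4)·2.1000 - (-1)·-2.3000) / (10) = -1.2600
  v = (-3 - (4)·-1.2600 - (-4)·2.1000 - (3)·-2.3000) / (15) = 1.1560
  w = (-1 - (-1)·-1.2600 - (2)·1.1560 - (-1)·-2.3000) / (-6) = 1.1453
  t = (-6 - (-3)·-1.2600 - (-3)·1.1560 - (1)·1.1453) / (10) = -0.7457
Iteration 2:
  u = (-1 - (1)·1.1560 - (4)·1.1453 - (-1)·-0.7457) / (10) = -0.7483
  v = (-3 - (4)·-0.7483 - (-4)·1.1453 - (3)·-0.7457) / (15) = 0.4541
  w = (-1 - (-1)·-0.7483 - (2)·0.4541 - (-1)·-0.7457) / (-6) = 0.5670
  t = (-6 - (-3)·-0.7483 - (-3)·0.4541 - (1)·0.5670) / (10) = -0.7450

(-0.7483, 0.4541, 0.5670, -0.7450)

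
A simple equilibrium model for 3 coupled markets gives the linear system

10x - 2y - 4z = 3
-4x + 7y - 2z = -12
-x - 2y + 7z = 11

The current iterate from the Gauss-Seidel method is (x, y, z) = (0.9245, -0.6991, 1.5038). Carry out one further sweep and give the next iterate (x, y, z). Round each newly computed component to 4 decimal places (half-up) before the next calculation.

One sweep:
  x = (3 - (-2)·-0.6991 - (-4)·1.5038) / (10) = 0.7617
  y = (-12 - (-4)·0.7617 - (-2)·1.5038) / (7) = -0.8494
  z = (11 - (-1)·0.7617 - (-2)·-0.8494) / (7) = 1.4376

(0.7617, -0.8494, 1.4376)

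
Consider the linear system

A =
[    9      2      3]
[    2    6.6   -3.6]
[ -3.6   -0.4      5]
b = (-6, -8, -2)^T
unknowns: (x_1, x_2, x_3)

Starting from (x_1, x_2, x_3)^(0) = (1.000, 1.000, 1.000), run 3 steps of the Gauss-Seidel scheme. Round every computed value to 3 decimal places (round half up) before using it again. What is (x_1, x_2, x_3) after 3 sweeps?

(-0.027, -1.569, -0.545)

Iteration 1:
  x_1 = (-6 - (2)·1.000 - (3)·1.000) / (9) = -1.222
  x_2 = (-8 - (2)·-1.222 - (-3.6)·1.000) / (6.6) = -0.296
  x_3 = (-2 - (-3.6)·-1.222 - (-0.4)·-0.296) / (5) = -1.304
Iteration 2:
  x_1 = (-6 - (2)·-0.296 - (3)·-1.304) / (9) = -0.166
  x_2 = (-8 - (2)·-0.166 - (-3.6)·-1.304) / (6.6) = -1.873
  x_3 = (-2 - (-3.6)·-0.166 - (-0.4)·-1.873) / (5) = -0.669
Iteration 3:
  x_1 = (-6 - (2)·-1.873 - (3)·-0.669) / (9) = -0.027
  x_2 = (-8 - (2)·-0.027 - (-3.6)·-0.669) / (6.6) = -1.569
  x_3 = (-2 - (-3.6)·-0.027 - (-0.4)·-1.569) / (5) = -0.545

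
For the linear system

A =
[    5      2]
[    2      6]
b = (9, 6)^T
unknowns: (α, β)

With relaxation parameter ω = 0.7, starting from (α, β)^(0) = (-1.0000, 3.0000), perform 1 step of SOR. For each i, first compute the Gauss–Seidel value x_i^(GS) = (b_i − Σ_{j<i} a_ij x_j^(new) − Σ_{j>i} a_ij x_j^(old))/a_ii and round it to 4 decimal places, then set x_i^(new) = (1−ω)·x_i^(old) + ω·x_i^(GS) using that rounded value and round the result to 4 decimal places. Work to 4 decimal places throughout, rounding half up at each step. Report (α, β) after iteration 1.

(0.1200, 1.5720)

Iteration 1:
  α: GS value = (9 - (2)·3.0000) / (5) = 0.6000;  α ← (1−ω)·-1.0000 + ω·0.6000 = 0.1200
  β: GS value = (6 - (2)·0.1200) / (6) = 0.9600;  β ← (1−ω)·3.0000 + ω·0.9600 = 1.5720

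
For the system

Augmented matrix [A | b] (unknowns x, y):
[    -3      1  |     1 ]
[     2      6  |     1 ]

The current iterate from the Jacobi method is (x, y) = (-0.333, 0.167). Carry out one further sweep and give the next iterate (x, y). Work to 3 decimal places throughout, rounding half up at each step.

One sweep:
  x = (1 - (1)·0.167) / (-3) = -0.278
  y = (1 - (2)·-0.333) / (6) = 0.278

(-0.278, 0.278)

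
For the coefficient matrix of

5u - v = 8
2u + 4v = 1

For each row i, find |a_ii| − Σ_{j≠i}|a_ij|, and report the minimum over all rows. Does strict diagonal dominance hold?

row 1: |5| − (1) = 4
row 2: |4| − (2) = 2
minimum over rows = 2 → strictly diagonally dominant (convergence guaranteed)

2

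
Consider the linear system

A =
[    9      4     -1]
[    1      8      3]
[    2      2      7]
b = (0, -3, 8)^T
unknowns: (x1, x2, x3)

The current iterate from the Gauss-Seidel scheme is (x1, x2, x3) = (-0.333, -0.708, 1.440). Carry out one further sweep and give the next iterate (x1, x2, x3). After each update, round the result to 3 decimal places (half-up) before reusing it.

One sweep:
  x1 = (0 - (4)·-0.708 - (-1)·1.440) / (9) = 0.475
  x2 = (-3 - (1)·0.475 - (3)·1.440) / (8) = -0.974
  x3 = (8 - (2)·0.475 - (2)·-0.974) / (7) = 1.285

(0.475, -0.974, 1.285)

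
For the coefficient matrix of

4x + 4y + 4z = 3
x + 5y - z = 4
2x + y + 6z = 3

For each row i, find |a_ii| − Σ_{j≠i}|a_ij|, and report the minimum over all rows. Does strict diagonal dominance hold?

-4

row 1: |4| − (4+4) = -4
row 2: |5| − (1+1) = 3
row 3: |6| − (2+1) = 3
minimum over rows = -4 → not strictly diagonally dominant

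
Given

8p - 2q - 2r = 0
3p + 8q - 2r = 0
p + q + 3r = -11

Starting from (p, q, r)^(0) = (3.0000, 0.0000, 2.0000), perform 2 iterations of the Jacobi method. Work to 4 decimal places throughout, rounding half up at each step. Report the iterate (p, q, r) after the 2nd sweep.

(-1.3229, -1.3542, -3.6250)

Iteration 1:
  p = (0 - (-2)·0.0000 - (-2)·2.0000) / (8) = 0.5000
  q = (0 - (3)·3.0000 - (-2)·2.0000) / (8) = -0.6250
  r = (-11 - (1)·3.0000 - (1)·0.0000) / (3) = -4.6667
Iteration 2:
  p = (0 - (-2)·-0.6250 - (-2)·-4.6667) / (8) = -1.3229
  q = (0 - (3)·0.5000 - (-2)·-4.6667) / (8) = -1.3542
  r = (-11 - (1)·0.5000 - (1)·-0.6250) / (3) = -3.6250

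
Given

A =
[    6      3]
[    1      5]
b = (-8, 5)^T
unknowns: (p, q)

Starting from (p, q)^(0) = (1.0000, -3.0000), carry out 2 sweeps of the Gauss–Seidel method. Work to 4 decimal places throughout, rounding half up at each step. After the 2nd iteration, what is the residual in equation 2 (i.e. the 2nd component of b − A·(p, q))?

Iteration 1:
  p = (-8 - (3)·-3.0000) / (6) = 0.1667
  q = (5 - (1)·0.1667) / (5) = 0.9667
Iteration 2:
  p = (-8 - (3)·0.9667) / (6) = -1.8167
  q = (5 - (1)·-1.8167) / (5) = 1.3633
Residual b − A·x = (-1.1897, 0.0002)

0.0002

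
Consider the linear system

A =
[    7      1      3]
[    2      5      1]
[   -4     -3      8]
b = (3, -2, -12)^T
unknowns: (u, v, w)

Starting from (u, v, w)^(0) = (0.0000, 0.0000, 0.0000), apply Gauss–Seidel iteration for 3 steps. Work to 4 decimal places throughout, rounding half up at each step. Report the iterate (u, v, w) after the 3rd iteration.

Iteration 1:
  u = (3 - (1)·0.0000 - (3)·0.0000) / (7) = 0.4286
  v = (-2 - (2)·0.4286 - (1)·0.0000) / (5) = -0.5714
  w = (-12 - (-4)·0.4286 - (-3)·-0.5714) / (8) = -1.5000
Iteration 2:
  u = (3 - (1)·-0.5714 - (3)·-1.5000) / (7) = 1.1531
  v = (-2 - (2)·1.1531 - (1)·-1.5000) / (5) = -0.5612
  w = (-12 - (-4)·1.1531 - (-3)·-0.5612) / (8) = -1.1339
Iteration 3:
  u = (3 - (1)·-0.5612 - (3)·-1.1339) / (7) = 0.9947
  v = (-2 - (2)·0.9947 - (1)·-1.1339) / (5) = -0.5711
  w = (-12 - (-4)·0.9947 - (-3)·-0.5711) / (8) = -1.2168

(0.9947, -0.5711, -1.2168)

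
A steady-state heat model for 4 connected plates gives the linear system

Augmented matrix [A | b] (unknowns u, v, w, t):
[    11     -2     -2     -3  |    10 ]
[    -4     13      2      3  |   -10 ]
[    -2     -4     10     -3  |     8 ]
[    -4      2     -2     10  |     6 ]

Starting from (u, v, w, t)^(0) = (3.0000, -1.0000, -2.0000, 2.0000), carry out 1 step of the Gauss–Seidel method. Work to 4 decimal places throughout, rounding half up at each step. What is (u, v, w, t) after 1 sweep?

(0.9091, -0.6434, 1.3245, 1.3572)

Iteration 1:
  u = (10 - (-2)·-1.0000 - (-2)·-2.0000 - (-3)·2.0000) / (11) = 0.9091
  v = (-10 - (-4)·0.9091 - (2)·-2.0000 - (3)·2.0000) / (13) = -0.6434
  w = (8 - (-2)·0.9091 - (-4)·-0.6434 - (-3)·2.0000) / (10) = 1.3245
  t = (6 - (-4)·0.9091 - (2)·-0.6434 - (-2)·1.3245) / (10) = 1.3572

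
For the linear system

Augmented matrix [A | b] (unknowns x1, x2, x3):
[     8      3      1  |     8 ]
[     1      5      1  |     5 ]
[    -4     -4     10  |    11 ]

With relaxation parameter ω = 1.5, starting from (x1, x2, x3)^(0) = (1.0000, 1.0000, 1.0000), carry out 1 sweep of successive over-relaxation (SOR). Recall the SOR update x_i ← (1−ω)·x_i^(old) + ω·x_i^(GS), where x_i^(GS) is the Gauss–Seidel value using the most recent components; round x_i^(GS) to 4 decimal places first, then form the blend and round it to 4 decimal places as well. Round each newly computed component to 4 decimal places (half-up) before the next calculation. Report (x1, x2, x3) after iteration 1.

(0.2500, 0.6250, 1.6750)

Iteration 1:
  x1: GS value = (8 - (3)·1.0000 - (1)·1.0000) / (8) = 0.5000;  x1 ← (1−ω)·1.0000 + ω·0.5000 = 0.2500
  x2: GS value = (5 - (1)·0.2500 - (1)·1.0000) / (5) = 0.7500;  x2 ← (1−ω)·1.0000 + ω·0.7500 = 0.6250
  x3: GS value = (11 - (-4)·0.2500 - (-4)·0.6250) / (10) = 1.4500;  x3 ← (1−ω)·1.0000 + ω·1.4500 = 1.6750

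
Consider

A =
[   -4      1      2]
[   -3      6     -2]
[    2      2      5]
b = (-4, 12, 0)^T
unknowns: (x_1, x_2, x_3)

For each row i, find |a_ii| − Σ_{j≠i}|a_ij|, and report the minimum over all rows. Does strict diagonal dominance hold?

1

row 1: |-4| − (1+2) = 1
row 2: |6| − (3+2) = 1
row 3: |5| − (2+2) = 1
minimum over rows = 1 → strictly diagonally dominant (convergence guaranteed)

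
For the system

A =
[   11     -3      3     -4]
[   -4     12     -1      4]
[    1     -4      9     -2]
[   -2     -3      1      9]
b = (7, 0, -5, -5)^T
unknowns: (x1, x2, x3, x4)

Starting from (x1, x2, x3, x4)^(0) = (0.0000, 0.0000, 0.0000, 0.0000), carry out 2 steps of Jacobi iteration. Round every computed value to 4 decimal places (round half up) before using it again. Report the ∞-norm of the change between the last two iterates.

Iteration 1:
  x1 = (7 - (-3)·0.0000 - (3)·0.0000 - (-4)·0.0000) / (11) = 0.6364
  x2 = (0 - (-4)·0.0000 - (-1)·0.0000 - (4)·0.0000) / (12) = 0.0000
  x3 = (-5 - (1)·0.0000 - (-4)·0.0000 - (-2)·0.0000) / (9) = -0.5556
  x4 = (-5 - (-2)·0.0000 - (-3)·0.0000 - (1)·0.0000) / (9) = -0.5556
Iteration 2:
  x1 = (7 - (-3)·0.0000 - (3)·-0.5556 - (-4)·-0.5556) / (11) = 0.5859
  x2 = (0 - (-4)·0.6364 - (-1)·-0.5556 - (4)·-0.5556) / (12) = 0.3510
  x3 = (-5 - (1)·0.6364 - (-4)·0.0000 - (-2)·-0.5556) / (9) = -0.7497
  x4 = (-5 - (-2)·0.6364 - (-3)·0.0000 - (1)·-0.5556) / (9) = -0.3524
Change: (-0.0505, 0.3510, -0.1941, 0.2032) → max |·| = 0.3510

0.3510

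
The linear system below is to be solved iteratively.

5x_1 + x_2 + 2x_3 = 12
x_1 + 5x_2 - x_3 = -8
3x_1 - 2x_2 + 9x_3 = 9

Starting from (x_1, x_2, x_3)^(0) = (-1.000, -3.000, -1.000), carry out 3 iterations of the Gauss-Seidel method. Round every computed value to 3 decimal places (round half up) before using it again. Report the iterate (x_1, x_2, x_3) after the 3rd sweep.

(3.108, -2.338, -0.556)

Iteration 1:
  x_1 = (12 - (1)·-3.000 - (2)·-1.000) / (5) = 3.400
  x_2 = (-8 - (1)·3.400 - (-1)·-1.000) / (5) = -2.480
  x_3 = (9 - (3)·3.400 - (-2)·-2.480) / (9) = -0.684
Iteration 2:
  x_1 = (12 - (1)·-2.480 - (2)·-0.684) / (5) = 3.170
  x_2 = (-8 - (1)·3.170 - (-1)·-0.684) / (5) = -2.371
  x_3 = (9 - (3)·3.170 - (-2)·-2.371) / (9) = -0.584
Iteration 3:
  x_1 = (12 - (1)·-2.371 - (2)·-0.584) / (5) = 3.108
  x_2 = (-8 - (1)·3.108 - (-1)·-0.584) / (5) = -2.338
  x_3 = (9 - (3)·3.108 - (-2)·-2.338) / (9) = -0.556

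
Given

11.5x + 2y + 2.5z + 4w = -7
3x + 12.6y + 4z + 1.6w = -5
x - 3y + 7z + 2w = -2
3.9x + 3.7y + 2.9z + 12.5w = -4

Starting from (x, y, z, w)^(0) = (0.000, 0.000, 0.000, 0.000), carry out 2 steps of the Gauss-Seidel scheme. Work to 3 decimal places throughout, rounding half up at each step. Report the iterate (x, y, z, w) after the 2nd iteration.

Iteration 1:
  x = (-7 - (2)·0.000 - (2.5)·0.000 - (4)·0.000) / (11.5) = -0.609
  y = (-5 - (3)·-0.609 - (4)·0.000 - (1.6)·0.000) / (12.6) = -0.252
  z = (-2 - (1)·-0.609 - (-3)·-0.252 - (2)·0.000) / (7) = -0.307
  w = (-4 - (3.9)·-0.609 - (3.7)·-0.252 - (2.9)·-0.307) / (12.5) = 0.016
Iteration 2:
  x = (-7 - (2)·-0.252 - (2.5)·-0.307 - (4)·0.016) / (11.5) = -0.504
  y = (-5 - (3)·-0.504 - (4)·-0.307 - (1.6)·0.016) / (12.6) = -0.181
  z = (-2 - (1)·-0.504 - (-3)·-0.181 - (2)·0.016) / (7) = -0.296
  w = (-4 - (3.9)·-0.504 - (3.7)·-0.181 - (2.9)·-0.296) / (12.5) = -0.041

(-0.504, -0.181, -0.296, -0.041)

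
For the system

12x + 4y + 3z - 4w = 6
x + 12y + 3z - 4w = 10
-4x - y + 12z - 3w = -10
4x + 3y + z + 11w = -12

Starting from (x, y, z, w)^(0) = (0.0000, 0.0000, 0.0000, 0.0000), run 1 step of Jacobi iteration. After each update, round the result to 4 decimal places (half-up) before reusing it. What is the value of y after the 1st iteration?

Iteration 1:
  x = (6 - (4)·0.0000 - (3)·0.0000 - (-4)·0.0000) / (12) = 0.5000
  y = (10 - (1)·0.0000 - (3)·0.0000 - (-4)·0.0000) / (12) = 0.8333
  z = (-10 - (-4)·0.0000 - (-1)·0.0000 - (-3)·0.0000) / (12) = -0.8333
  w = (-12 - (4)·0.0000 - (3)·0.0000 - (1)·0.0000) / (11) = -1.0909

0.8333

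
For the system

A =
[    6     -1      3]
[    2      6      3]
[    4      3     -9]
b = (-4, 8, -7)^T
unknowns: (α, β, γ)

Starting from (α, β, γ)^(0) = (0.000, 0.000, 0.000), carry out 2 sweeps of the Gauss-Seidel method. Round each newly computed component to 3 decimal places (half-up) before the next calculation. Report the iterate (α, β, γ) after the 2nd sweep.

(-0.907, 1.136, 0.753)

Iteration 1:
  α = (-4 - (-1)·0.000 - (3)·0.000) / (6) = -0.667
  β = (8 - (2)·-0.667 - (3)·0.000) / (6) = 1.556
  γ = (-7 - (4)·-0.667 - (3)·1.556) / (-9) = 1.000
Iteration 2:
  α = (-4 - (-1)·1.556 - (3)·1.000) / (6) = -0.907
  β = (8 - (2)·-0.907 - (3)·1.000) / (6) = 1.136
  γ = (-7 - (4)·-0.907 - (3)·1.136) / (-9) = 0.753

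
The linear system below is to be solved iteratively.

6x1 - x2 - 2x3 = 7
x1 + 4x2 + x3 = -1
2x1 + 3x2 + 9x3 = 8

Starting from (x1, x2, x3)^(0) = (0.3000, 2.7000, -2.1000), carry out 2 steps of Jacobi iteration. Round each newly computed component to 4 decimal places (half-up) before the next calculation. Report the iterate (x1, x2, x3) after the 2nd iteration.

(1.1741, -0.4597, 0.6185)

Iteration 1:
  x1 = (7 - (-1)·2.7000 - (-2)·-2.1000) / (6) = 0.9167
  x2 = (-1 - (1)·0.3000 - (1)·-2.1000) / (4) = 0.2000
  x3 = (8 - (2)·0.3000 - (3)·2.7000) / (9) = -0.0778
Iteration 2:
  x1 = (7 - (-1)·0.2000 - (-2)·-0.0778) / (6) = 1.1741
  x2 = (-1 - (1)·0.9167 - (1)·-0.0778) / (4) = -0.4597
  x3 = (8 - (2)·0.9167 - (3)·0.2000) / (9) = 0.6185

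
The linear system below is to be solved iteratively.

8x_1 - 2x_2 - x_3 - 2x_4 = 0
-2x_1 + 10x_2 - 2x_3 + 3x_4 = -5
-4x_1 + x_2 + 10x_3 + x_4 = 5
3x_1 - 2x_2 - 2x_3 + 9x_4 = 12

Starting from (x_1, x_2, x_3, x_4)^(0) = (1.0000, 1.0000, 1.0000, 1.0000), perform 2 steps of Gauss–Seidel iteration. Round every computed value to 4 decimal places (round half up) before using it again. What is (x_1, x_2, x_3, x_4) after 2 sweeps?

Iteration 1:
  x_1 = (0 - (-2)·1.0000 - (-1)·1.0000 - (-2)·1.0000) / (8) = 0.6250
  x_2 = (-5 - (-2)·0.6250 - (-2)·1.0000 - (3)·1.0000) / (10) = -0.4750
  x_3 = (5 - (-4)·0.6250 - (1)·-0.4750 - (1)·1.0000) / (10) = 0.6975
  x_4 = (12 - (3)·0.6250 - (-2)·-0.4750 - (-2)·0.6975) / (9) = 1.1744
Iteration 2:
  x_1 = (0 - (-2)·-0.4750 - (-1)·0.6975 - (-2)·1.1744) / (8) = 0.2620
  x_2 = (-5 - (-2)·0.2620 - (-2)·0.6975 - (3)·1.1744) / (10) = -0.6604
  x_3 = (5 - (-4)·0.2620 - (1)·-0.6604 - (1)·1.1744) / (10) = 0.5534
  x_4 = (12 - (3)·0.2620 - (-2)·-0.6604 - (-2)·0.5534) / (9) = 1.2222

(0.2620, -0.6604, 0.5534, 1.2222)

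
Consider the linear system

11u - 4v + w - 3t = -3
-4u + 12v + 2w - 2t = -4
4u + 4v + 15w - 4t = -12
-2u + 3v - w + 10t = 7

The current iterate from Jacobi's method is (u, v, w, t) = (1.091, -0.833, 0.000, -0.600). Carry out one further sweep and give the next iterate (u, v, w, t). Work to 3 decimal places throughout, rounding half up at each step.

One sweep:
  u = (-3 - (-4)·-0.833 - (1)·0.000 - (-3)·-0.600) / (11) = -0.739
  v = (-4 - (-4)·1.091 - (2)·0.000 - (-2)·-0.600) / (12) = -0.070
  w = (-12 - (4)·1.091 - (4)·-0.833 - (-4)·-0.600) / (15) = -1.029
  t = (7 - (-2)·1.091 - (3)·-0.833 - (-1)·0.000) / (10) = 1.168

(-0.739, -0.070, -1.029, 1.168)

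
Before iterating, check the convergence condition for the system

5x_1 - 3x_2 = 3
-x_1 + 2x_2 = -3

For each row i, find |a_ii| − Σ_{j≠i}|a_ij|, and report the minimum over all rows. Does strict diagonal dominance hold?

row 1: |5| − (3) = 2
row 2: |2| − (1) = 1
minimum over rows = 1 → strictly diagonally dominant (convergence guaranteed)

1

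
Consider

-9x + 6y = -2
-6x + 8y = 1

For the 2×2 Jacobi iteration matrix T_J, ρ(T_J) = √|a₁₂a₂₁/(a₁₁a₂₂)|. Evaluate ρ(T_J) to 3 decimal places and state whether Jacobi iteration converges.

a₁₂a₂₁/(a₁₁a₂₂) = (6)·(-6) / ((-9)·(8)) = 0.500000
ρ = √|0.500000| = √0.500000 = 0.707
ρ < 1, so Jacobi converges

0.707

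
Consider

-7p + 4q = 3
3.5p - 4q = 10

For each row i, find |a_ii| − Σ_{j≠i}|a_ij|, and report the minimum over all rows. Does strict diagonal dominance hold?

0.5

row 1: |-7| − (4) = 3
row 2: |-4| − (3.5) = 0.5
minimum over rows = 0.5 → strictly diagonally dominant (convergence guaranteed)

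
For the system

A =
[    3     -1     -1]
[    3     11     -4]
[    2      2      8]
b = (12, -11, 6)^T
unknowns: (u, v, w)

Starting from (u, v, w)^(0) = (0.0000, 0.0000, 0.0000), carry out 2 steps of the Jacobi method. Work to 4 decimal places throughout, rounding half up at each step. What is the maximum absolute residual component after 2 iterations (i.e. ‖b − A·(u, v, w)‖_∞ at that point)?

Iteration 1:
  u = (12 - (-1)·0.0000 - (-1)·0.0000) / (3) = 4.0000
  v = (-11 - (3)·0.0000 - (-4)·0.0000) / (11) = -1.0000
  w = (6 - (2)·0.0000 - (2)·0.0000) / (8) = 0.7500
Iteration 2:
  u = (12 - (-1)·-1.0000 - (-1)·0.7500) / (3) = 3.9167
  v = (-11 - (3)·4.0000 - (-4)·0.7500) / (11) = -1.8182
  w = (6 - (2)·4.0000 - (2)·-1.0000) / (8) = 0.0000
Residual b − A·x = (-1.5683, -2.7499, 1.8030); ∞-norm = 2.7499

2.7499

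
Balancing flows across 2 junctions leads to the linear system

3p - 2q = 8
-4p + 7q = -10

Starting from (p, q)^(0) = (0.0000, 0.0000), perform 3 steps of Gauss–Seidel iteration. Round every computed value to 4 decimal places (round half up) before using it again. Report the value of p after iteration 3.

Iteration 1:
  p = (8 - (-2)·0.0000) / (3) = 2.6667
  q = (-10 - (-4)·2.6667) / (7) = 0.0953
Iteration 2:
  p = (8 - (-2)·0.0953) / (3) = 2.7302
  q = (-10 - (-4)·2.7302) / (7) = 0.1315
Iteration 3:
  p = (8 - (-2)·0.1315) / (3) = 2.7543
  q = (-10 - (-4)·2.7543) / (7) = 0.1453

2.7543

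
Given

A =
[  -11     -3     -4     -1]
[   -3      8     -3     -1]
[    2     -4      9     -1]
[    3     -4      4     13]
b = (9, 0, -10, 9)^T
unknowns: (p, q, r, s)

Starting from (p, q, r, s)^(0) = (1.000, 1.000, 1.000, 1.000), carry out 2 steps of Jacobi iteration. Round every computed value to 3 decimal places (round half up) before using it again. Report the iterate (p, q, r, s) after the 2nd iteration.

Iteration 1:
  p = (9 - (-3)·1.000 - (-4)·1.000 - (-1)·1.000) / (-11) = -1.545
  q = (0 - (-3)·1.000 - (-3)·1.000 - (-1)·1.000) / (8) = 0.875
  r = (-10 - (2)·1.000 - (-4)·1.000 - (-1)·1.000) / (9) = -0.778
  s = (9 - (3)·1.000 - (-4)·1.000 - (4)·1.000) / (13) = 0.462
Iteration 2:
  p = (9 - (-3)·0.875 - (-4)·-0.778 - (-1)·0.462) / (-11) = -0.816
  q = (0 - (-3)·-1.545 - (-3)·-0.778 - (-1)·0.462) / (8) = -0.813
  r = (-10 - (2)·-1.545 - (-4)·0.875 - (-1)·0.462) / (9) = -0.328
  s = (9 - (3)·-1.545 - (-4)·0.875 - (4)·-0.778) / (13) = 1.557

(-0.816, -0.813, -0.328, 1.557)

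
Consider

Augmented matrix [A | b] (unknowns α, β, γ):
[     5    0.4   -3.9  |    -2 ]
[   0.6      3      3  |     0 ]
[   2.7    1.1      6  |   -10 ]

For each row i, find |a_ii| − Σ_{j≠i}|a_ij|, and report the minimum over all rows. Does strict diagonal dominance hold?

row 1: |5| − (0.4+3.9) = 0.7
row 2: |3| − (0.6+3) = -0.6
row 3: |6| − (2.7+1.1) = 2.2
minimum over rows = -0.6 → not strictly diagonally dominant

-0.6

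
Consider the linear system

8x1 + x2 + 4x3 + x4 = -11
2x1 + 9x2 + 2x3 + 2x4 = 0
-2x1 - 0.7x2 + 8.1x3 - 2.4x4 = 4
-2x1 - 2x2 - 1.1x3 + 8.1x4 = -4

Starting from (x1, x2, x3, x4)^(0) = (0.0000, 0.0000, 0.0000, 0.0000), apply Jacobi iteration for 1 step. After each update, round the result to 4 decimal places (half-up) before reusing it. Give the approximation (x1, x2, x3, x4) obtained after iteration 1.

Iteration 1:
  x1 = (-11 - (1)·0.0000 - (4)·0.0000 - (1)·0.0000) / (8) = -1.3750
  x2 = (0 - (2)·0.0000 - (2)·0.0000 - (2)·0.0000) / (9) = 0.0000
  x3 = (4 - (-2)·0.0000 - (-0.7)·0.0000 - (-2.4)·0.0000) / (8.1) = 0.4938
  x4 = (-4 - (-2)·0.0000 - (-2)·0.0000 - (-1.1)·0.0000) / (8.1) = -0.4938

(-1.3750, 0.0000, 0.4938, -0.4938)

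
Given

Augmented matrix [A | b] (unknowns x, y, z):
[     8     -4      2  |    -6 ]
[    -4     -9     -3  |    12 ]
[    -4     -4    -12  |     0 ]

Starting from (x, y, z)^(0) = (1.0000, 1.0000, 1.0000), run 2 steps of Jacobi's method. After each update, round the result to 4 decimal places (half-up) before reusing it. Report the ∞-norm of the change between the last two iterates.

1.5371

Iteration 1:
  x = (-6 - (-4)·1.0000 - (2)·1.0000) / (8) = -0.5000
  y = (12 - (-4)·1.0000 - (-3)·1.0000) / (-9) = -2.1111
  z = (0 - (-4)·1.0000 - (-4)·1.0000) / (-12) = -0.6667
Iteration 2:
  x = (-6 - (-4)·-2.1111 - (2)·-0.6667) / (8) = -1.6389
  y = (12 - (-4)·-0.5000 - (-3)·-0.6667) / (-9) = -0.8889
  z = (0 - (-4)·-0.5000 - (-4)·-2.1111) / (-12) = 0.8704
Change: (-1.1389, 1.2222, 1.5371) → max |·| = 1.5371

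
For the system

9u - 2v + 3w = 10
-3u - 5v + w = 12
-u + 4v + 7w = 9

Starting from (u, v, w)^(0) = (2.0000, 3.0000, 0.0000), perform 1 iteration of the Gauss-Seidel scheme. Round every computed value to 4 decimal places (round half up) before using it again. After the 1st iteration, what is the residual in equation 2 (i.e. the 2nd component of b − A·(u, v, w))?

Iteration 1:
  u = (10 - (-2)·3.0000 - (3)·0.0000) / (9) = 1.7778
  v = (12 - (-3)·1.7778 - (1)·0.0000) / (-5) = -3.4667
  w = (9 - (-1)·1.7778 - (4)·-3.4667) / (7) = 3.5207
Residual b − A·x = (-23.4957, -3.5208, -0.0003)

-3.5208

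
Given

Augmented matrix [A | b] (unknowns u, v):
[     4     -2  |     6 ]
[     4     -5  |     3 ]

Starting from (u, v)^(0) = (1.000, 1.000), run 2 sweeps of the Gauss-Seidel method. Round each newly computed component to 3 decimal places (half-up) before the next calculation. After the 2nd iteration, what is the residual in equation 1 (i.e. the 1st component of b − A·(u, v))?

Iteration 1:
  u = (6 - (-2)·1.000) / (4) = 2.000
  v = (3 - (4)·2.000) / (-5) = 1.000
Iteration 2:
  u = (6 - (-2)·1.000) / (4) = 2.000
  v = (3 - (4)·2.000) / (-5) = 1.000
Residual b − A·x = (0.000, 0.000)

0.000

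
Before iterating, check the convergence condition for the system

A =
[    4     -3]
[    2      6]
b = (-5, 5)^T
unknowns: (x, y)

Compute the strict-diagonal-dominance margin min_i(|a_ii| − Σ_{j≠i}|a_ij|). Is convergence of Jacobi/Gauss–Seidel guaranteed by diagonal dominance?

row 1: |4| − (3) = 1
row 2: |6| − (2) = 4
minimum over rows = 1 → strictly diagonally dominant (convergence guaranteed)

1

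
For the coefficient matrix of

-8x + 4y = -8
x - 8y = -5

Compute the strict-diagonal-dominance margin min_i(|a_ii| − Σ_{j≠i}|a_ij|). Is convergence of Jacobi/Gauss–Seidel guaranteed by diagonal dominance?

row 1: |-8| − (4) = 4
row 2: |-8| − (1) = 7
minimum over rows = 4 → strictly diagonally dominant (convergence guaranteed)

4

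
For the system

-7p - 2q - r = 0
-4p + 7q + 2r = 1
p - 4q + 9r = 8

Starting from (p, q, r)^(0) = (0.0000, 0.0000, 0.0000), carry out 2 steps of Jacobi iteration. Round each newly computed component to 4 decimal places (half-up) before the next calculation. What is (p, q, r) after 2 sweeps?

Iteration 1:
  p = (0 - (-2)·0.0000 - (-1)·0.0000) / (-7) = 0.0000
  q = (1 - (-4)·0.0000 - (2)·0.0000) / (7) = 0.1429
  r = (8 - (1)·0.0000 - (-4)·0.0000) / (9) = 0.8889
Iteration 2:
  p = (0 - (-2)·0.1429 - (-1)·0.8889) / (-7) = -0.1678
  q = (1 - (-4)·0.0000 - (2)·0.8889) / (7) = -0.1111
  r = (8 - (1)·0.0000 - (-4)·0.1429) / (9) = 0.9524

(-0.1678, -0.1111, 0.9524)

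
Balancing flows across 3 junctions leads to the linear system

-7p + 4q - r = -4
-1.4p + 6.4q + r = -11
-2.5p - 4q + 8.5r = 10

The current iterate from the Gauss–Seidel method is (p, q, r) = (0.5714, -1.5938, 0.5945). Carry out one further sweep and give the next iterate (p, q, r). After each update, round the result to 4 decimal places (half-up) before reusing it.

One sweep:
  p = (-4 - (4)·-1.5938 - (-1)·0.5945) / (-7) = -0.4242
  q = (-11 - (-1.4)·-0.4242 - (1)·0.5945) / (6.4) = -1.9044
  r = (10 - (-2.5)·-0.4242 - (-4)·-1.9044) / (8.5) = 0.1555

(-0.4242, -1.9044, 0.1555)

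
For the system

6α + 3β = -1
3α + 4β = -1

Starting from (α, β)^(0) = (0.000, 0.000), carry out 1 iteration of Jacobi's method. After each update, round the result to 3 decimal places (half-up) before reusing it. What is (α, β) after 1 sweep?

Iteration 1:
  α = (-1 - (3)·0.000) / (6) = -0.167
  β = (-1 - (3)·0.000) / (4) = -0.250

(-0.167, -0.250)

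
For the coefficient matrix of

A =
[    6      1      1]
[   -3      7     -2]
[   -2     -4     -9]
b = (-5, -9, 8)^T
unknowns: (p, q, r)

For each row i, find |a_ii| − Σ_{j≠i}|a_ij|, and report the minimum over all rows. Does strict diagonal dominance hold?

2

row 1: |6| − (1+1) = 4
row 2: |7| − (3+2) = 2
row 3: |-9| − (2+4) = 3
minimum over rows = 2 → strictly diagonally dominant (convergence guaranteed)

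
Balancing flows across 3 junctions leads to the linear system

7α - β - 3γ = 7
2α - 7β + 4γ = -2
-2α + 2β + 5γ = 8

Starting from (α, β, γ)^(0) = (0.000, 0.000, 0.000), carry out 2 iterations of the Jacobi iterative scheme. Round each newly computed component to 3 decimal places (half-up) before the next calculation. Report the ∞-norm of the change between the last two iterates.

1.200

Iteration 1:
  α = (7 - (-1)·0.000 - (-3)·0.000) / (7) = 1.000
  β = (-2 - (2)·0.000 - (4)·0.000) / (-7) = 0.286
  γ = (8 - (-2)·0.000 - (2)·0.000) / (5) = 1.600
Iteration 2:
  α = (7 - (-1)·0.286 - (-3)·1.600) / (7) = 1.727
  β = (-2 - (2)·1.000 - (4)·1.600) / (-7) = 1.486
  γ = (8 - (-2)·1.000 - (2)·0.286) / (5) = 1.886
Change: (0.727, 1.200, 0.286) → max |·| = 1.200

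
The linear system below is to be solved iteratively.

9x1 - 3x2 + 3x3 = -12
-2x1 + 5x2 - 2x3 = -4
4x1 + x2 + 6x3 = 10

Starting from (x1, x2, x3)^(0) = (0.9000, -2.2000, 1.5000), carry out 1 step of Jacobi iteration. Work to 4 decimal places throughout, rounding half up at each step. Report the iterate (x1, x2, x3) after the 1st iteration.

(-2.5667, 0.1600, 1.4333)

Iteration 1:
  x1 = (-12 - (-3)·-2.2000 - (3)·1.5000) / (9) = -2.5667
  x2 = (-4 - (-2)·0.9000 - (-2)·1.5000) / (5) = 0.1600
  x3 = (10 - (4)·0.9000 - (1)·-2.2000) / (6) = 1.4333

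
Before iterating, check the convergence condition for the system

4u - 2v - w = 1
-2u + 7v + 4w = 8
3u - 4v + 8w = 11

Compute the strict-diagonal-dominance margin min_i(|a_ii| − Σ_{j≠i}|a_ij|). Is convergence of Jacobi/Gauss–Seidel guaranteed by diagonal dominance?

1

row 1: |4| − (2+1) = 1
row 2: |7| − (2+4) = 1
row 3: |8| − (3+4) = 1
minimum over rows = 1 → strictly diagonally dominant (convergence guaranteed)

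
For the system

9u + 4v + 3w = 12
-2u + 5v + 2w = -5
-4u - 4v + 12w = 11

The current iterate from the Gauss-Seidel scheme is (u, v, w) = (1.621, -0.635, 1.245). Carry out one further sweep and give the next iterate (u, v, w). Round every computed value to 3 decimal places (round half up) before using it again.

(1.201, -1.018, 0.978)

One sweep:
  u = (12 - (4)·-0.635 - (3)·1.245) / (9) = 1.201
  v = (-5 - (-2)·1.201 - (2)·1.245) / (5) = -1.018
  w = (11 - (-4)·1.201 - (-4)·-1.018) / (12) = 0.978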